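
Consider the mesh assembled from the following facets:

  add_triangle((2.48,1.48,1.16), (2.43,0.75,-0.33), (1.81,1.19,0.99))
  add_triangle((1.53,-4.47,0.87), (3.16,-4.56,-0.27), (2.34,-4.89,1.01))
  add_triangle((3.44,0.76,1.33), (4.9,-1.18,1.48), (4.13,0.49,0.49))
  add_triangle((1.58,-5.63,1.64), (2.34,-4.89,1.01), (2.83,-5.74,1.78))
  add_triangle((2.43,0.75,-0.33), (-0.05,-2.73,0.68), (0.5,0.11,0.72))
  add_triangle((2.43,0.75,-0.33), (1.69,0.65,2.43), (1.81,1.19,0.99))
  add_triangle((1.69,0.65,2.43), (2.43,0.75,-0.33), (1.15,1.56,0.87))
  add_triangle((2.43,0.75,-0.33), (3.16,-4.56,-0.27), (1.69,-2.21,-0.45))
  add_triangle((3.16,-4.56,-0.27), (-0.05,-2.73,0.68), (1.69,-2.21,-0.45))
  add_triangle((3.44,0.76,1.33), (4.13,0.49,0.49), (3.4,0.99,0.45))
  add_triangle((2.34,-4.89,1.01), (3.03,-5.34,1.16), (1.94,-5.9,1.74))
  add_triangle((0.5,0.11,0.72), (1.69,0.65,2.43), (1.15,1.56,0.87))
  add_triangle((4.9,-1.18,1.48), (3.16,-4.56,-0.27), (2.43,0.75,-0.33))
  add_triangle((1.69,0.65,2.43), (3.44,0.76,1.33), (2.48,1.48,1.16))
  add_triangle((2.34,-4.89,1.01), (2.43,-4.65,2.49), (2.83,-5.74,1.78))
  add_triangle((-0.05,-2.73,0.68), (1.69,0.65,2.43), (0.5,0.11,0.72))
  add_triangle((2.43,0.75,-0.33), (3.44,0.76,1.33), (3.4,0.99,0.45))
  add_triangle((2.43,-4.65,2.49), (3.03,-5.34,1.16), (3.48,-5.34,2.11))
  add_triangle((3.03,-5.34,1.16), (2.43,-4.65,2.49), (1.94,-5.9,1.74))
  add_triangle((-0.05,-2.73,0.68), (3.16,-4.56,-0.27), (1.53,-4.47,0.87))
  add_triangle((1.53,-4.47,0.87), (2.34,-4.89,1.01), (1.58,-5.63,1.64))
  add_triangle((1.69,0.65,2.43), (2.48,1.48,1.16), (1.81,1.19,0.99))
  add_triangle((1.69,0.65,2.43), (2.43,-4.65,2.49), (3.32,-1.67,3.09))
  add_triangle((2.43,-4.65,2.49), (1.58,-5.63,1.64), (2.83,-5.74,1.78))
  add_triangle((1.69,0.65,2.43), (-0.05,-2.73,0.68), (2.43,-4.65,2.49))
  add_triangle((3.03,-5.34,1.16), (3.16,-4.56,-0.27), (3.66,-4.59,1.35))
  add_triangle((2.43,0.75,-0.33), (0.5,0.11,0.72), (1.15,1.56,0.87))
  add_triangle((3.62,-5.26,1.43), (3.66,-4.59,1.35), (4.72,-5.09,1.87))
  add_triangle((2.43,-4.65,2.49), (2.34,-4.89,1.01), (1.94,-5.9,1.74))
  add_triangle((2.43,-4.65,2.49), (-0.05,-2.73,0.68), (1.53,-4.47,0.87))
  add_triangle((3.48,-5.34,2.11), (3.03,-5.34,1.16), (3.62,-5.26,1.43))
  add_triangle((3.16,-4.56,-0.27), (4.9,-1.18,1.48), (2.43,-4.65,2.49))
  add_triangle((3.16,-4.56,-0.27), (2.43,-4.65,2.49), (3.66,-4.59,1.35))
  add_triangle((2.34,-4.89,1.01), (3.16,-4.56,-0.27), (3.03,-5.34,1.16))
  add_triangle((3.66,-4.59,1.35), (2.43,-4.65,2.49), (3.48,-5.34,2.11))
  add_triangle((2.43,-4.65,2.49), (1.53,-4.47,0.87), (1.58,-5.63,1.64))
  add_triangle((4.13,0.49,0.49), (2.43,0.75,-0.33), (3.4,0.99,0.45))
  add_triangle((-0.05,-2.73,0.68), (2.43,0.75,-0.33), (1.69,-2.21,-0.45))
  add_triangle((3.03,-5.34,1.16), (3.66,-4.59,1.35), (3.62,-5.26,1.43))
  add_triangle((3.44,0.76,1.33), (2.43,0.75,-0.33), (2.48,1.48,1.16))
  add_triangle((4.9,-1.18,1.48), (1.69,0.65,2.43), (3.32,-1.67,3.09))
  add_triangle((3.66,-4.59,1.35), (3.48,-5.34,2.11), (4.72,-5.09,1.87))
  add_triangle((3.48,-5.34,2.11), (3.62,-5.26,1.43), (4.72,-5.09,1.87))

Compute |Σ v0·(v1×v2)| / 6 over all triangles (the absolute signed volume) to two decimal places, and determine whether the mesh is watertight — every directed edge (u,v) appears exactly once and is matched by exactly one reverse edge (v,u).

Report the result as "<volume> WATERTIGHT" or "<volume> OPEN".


Per-triangle v0·(v1×v2)/6:
  t1: +0.0251
  t2: +0.6439
  t3: +1.3353
  t4: +0.5721
  t5: -0.8541
  t6: -0.6158
  t7: +1.2446
  t8: +0.6704
  t9: +0.3696
  t10: +0.3609
  t11: +0.2428
  t12: -0.0178
  t13: +4.6361
  t14: +0.9175
  t15: -0.0045
  t16: -0.0166
  t17: -0.0682
  t18: +0.7690
  t19: +1.7691
  t20: +0.6718
  t21: +0.2852
  t22: +0.0957
  t23: +1.8151
  t24: +1.1850
  t25: +1.9493
  t26: +1.3641
  t27: -0.4030
  t28: +0.1046
  t29: -1.1882
  t30: +1.2553
  t31: +0.4221
  t32: +9.5129
  t33: -1.9838
  t34: +0.5143
  t35: +0.1407
  t36: -0.7497
  t37: +0.2645
  t38: -0.9872
  t39: +0.0704
  t40: +0.7030
  t41: +3.1663
  t42: -0.4949
  t43: +0.7854
Σ = +30.4783 → |volume| = 30.48

Directed edges: 129 total; 9 unmatched, e.g. (3.44,0.76,1.33)→(4.9,-1.18,1.48) → open.

30.48 OPEN


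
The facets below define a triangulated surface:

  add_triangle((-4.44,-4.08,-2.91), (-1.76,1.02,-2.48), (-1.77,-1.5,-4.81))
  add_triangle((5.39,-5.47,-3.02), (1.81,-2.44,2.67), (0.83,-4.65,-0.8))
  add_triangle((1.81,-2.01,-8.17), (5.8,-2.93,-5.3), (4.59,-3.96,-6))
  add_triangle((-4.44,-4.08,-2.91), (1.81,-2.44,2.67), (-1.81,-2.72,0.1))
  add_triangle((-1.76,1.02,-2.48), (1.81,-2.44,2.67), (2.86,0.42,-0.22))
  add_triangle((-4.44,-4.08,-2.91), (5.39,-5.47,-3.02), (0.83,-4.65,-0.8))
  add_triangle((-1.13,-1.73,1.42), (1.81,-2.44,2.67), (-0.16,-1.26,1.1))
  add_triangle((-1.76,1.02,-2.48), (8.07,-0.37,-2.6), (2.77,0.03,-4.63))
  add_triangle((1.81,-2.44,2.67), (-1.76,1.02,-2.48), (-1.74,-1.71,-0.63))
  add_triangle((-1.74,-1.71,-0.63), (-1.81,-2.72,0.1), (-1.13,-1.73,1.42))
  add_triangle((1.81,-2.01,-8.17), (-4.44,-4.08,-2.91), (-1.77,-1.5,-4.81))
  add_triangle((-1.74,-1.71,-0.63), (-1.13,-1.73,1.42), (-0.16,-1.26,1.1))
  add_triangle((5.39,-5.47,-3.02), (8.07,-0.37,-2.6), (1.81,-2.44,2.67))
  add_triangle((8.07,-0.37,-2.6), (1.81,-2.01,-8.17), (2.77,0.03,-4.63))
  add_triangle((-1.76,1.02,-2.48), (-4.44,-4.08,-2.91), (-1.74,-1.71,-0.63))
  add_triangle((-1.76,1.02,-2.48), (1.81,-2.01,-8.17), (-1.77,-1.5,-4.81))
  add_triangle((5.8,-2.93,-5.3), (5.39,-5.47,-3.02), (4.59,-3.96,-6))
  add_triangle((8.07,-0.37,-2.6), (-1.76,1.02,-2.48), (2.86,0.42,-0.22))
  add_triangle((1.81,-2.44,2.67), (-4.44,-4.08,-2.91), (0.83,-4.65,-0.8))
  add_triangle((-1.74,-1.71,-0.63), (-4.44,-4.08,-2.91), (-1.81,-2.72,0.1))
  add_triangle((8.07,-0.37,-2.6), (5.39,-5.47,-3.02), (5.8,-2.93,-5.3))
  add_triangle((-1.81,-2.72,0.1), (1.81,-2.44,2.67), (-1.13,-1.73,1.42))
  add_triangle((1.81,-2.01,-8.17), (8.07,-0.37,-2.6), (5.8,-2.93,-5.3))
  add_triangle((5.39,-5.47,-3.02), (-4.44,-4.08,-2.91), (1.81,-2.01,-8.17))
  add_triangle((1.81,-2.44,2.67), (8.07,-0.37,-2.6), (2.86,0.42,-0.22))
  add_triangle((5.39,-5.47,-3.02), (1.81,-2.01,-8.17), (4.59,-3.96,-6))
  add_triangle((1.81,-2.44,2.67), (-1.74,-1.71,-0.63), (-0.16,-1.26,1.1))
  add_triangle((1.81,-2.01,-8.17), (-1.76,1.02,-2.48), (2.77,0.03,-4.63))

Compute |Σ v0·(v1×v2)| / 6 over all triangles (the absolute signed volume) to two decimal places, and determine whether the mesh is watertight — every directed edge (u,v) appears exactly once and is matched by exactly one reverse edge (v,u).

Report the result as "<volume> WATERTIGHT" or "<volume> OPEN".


Per-triangle v0·(v1×v2)/6:
  t1: +6.9990
  t2: +12.7833
  t3: +8.4256
  t4: +2.7454
  t5: -1.6613
  t6: +15.8798
  t7: -0.0630
  t8: +4.0785
  t9: -0.6480
  t10: +0.3636
  t11: +10.7970
  t12: -0.3769
  t13: +26.9214
  t14: +11.2892
  t15: +0.8871
  t16: +7.2899
  t17: +7.8180
  t18: +3.1448
  t19: +10.0238
  t20: +0.2934
  t21: +19.5056
  t22: +2.0866
  t23: +18.2916
  t24: +54.3536
  t25: +4.6351
  t26: +5.0210
  t27: -0.7724
  t28: +7.5481
Σ = +237.6598 → |volume| = 237.66

Directed edges: 84 total, each appears once with its reverse present → watertight.

237.66 WATERTIGHT


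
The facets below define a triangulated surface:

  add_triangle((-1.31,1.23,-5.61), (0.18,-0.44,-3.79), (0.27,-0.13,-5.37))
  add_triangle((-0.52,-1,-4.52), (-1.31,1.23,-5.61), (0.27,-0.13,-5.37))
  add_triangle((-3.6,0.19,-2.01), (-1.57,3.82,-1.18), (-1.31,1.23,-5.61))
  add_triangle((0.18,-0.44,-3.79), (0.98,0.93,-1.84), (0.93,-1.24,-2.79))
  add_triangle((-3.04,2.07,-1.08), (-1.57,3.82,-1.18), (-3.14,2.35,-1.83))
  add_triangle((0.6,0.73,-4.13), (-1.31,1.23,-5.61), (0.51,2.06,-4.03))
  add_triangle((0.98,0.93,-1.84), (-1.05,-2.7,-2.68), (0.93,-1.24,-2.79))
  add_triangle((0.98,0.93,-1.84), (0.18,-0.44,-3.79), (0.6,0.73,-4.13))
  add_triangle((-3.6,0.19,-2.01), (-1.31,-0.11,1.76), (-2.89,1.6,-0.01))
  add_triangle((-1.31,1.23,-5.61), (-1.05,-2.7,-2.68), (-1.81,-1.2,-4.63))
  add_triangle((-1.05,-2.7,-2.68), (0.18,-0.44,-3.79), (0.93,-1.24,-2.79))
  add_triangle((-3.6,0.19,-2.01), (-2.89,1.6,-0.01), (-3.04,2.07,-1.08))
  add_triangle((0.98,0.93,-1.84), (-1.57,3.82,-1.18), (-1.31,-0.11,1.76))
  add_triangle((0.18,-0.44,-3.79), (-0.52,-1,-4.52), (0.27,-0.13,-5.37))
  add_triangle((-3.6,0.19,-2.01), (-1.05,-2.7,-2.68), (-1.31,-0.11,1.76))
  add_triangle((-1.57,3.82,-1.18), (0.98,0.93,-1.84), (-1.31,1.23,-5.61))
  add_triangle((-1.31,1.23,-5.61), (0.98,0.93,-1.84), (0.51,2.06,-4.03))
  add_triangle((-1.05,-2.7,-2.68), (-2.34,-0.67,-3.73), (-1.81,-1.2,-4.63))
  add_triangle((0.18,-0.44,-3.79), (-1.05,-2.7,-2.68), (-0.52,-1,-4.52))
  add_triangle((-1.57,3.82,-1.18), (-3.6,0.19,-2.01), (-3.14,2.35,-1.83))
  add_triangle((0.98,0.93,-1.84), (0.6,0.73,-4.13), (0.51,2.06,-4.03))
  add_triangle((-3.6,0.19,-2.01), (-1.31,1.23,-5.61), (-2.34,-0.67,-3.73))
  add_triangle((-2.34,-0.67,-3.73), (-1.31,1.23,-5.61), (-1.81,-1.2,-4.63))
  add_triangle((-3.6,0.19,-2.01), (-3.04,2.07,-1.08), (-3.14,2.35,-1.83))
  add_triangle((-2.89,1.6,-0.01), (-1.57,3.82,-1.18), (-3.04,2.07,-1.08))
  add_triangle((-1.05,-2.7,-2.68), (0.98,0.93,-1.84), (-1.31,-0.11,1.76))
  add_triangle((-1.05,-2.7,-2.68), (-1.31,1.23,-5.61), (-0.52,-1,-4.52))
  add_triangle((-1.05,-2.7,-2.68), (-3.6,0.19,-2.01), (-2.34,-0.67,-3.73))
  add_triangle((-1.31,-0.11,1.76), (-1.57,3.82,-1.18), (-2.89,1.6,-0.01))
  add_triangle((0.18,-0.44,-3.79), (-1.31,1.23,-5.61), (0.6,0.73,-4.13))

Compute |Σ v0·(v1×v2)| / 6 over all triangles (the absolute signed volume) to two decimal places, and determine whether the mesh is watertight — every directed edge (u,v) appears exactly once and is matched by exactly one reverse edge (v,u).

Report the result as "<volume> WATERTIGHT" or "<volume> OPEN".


Per-triangle v0·(v1×v2)/6:
  t1: -0.5091
  t2: +2.1824
  t3: +10.7278
  t4: +1.0926
  t5: +0.9290
  t6: +1.9589
  t7: -1.3221
  t8: +0.3902
  t9: +2.3361
  t10: +1.3618
  t11: +1.8846
  t12: +1.3011
  t13: +0.1572
  t14: +0.2245
  t15: +4.3440
  t16: +5.3312
  t17: -0.8361
  t18: +1.3652
  t19: +0.7552
  t20: +0.2254
  t21: +0.6925
  t22: +4.0107
  t23: +2.0286
  t24: +0.8971
  t25: +1.3011
  t26: -1.0556
  t27: +2.4357
  t28: +3.0098
  t29: +2.0354
  t30: +1.6843
Σ = +50.9397 → |volume| = 50.94

Directed edges: 90 total, each appears once with its reverse present → watertight.

50.94 WATERTIGHT


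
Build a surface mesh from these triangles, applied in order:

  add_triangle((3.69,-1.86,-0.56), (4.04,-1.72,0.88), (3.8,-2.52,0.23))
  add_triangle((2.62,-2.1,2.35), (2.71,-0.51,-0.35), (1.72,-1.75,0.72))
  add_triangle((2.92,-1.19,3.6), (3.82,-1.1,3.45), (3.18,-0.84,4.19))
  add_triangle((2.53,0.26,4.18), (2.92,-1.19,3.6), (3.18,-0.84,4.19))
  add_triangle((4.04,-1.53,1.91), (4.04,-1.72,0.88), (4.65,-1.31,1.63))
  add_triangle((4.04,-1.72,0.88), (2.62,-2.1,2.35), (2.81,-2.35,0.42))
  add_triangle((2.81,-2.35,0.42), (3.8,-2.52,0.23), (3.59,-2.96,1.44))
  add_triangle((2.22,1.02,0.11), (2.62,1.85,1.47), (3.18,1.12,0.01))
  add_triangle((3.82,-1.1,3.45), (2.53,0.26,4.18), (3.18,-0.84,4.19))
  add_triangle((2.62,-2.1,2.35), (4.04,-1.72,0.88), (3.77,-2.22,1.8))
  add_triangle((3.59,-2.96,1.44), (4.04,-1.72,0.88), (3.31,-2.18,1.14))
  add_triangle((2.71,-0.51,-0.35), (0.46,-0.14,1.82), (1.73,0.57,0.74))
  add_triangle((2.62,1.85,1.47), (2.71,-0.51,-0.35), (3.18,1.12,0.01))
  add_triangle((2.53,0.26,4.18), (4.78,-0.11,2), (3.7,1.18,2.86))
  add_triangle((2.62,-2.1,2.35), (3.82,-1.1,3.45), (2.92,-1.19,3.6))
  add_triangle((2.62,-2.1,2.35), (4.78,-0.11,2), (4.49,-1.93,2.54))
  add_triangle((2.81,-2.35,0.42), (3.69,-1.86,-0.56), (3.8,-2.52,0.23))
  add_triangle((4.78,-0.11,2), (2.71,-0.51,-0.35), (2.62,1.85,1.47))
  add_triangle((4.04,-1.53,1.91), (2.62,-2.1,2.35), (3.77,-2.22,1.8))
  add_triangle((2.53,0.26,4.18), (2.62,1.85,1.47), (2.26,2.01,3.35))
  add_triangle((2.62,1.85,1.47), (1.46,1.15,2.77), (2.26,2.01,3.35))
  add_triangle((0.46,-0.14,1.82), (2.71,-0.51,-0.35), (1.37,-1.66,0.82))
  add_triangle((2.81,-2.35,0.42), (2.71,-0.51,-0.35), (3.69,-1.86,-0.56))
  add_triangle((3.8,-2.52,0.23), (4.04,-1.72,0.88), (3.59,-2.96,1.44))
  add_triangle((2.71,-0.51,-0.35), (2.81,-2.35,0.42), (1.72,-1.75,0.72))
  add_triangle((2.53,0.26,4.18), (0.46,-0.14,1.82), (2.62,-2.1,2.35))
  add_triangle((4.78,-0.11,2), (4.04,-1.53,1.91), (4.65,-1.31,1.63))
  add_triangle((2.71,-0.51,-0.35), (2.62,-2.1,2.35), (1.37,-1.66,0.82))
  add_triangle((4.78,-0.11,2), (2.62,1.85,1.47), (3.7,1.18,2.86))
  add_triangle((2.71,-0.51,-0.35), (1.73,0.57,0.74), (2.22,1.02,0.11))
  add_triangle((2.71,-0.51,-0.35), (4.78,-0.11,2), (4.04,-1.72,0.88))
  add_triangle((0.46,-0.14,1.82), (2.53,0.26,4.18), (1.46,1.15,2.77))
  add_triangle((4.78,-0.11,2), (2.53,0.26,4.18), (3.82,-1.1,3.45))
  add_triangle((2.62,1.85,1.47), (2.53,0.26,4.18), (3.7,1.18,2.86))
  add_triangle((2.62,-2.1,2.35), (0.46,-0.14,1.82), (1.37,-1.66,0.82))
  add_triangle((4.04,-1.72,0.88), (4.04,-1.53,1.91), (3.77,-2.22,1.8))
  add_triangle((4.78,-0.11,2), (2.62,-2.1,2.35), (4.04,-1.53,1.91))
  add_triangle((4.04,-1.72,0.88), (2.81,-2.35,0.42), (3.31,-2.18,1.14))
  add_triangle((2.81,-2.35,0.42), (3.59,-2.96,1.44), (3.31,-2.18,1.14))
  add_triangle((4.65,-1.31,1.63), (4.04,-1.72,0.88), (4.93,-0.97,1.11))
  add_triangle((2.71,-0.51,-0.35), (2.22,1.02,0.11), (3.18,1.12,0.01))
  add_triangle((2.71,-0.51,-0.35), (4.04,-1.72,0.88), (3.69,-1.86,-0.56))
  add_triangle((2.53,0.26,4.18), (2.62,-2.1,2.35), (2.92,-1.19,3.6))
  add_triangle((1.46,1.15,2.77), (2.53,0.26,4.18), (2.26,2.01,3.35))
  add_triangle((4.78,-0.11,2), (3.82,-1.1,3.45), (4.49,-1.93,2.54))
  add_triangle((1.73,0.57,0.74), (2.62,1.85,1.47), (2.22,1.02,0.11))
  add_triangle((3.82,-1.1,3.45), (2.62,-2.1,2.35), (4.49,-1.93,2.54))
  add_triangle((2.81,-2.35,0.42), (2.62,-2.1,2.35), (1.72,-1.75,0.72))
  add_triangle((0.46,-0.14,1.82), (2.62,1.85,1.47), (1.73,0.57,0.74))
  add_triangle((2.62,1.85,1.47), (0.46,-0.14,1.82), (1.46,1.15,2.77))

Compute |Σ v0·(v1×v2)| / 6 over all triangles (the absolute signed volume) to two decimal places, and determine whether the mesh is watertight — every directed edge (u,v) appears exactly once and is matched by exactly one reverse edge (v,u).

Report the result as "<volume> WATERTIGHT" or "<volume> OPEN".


25.34 OPEN

Per-triangle v0·(v1×v2)/6:
  t1: +0.7121
  t2: -1.0481
  t3: +0.3394
  t4: +0.0661
  t5: +0.3855
  t6: +1.5095
  t7: +0.2851
  t8: +0.1338
  t9: +0.7382
  t10: -0.0879
  t11: +0.0624
  t12: -0.7835
  t13: +0.9584
  t14: +2.8135
  t15: +0.8284
  t16: -0.7499
  t17: +0.1485
  t18: +2.1250
  t19: +0.5797
  t20: +1.8870
  t21: -0.2446
  t22: -1.1662
  t23: -0.4808
  t24: +0.9759
  t25: -0.2706
  t26: +1.2152
  t27: +0.5718
  t28: +0.9790
  t29: +1.6198
  t30: -0.4652
  t31: +1.6344
  t32: +0.4752
  t33: +2.9862
  t34: +1.2043
  t35: +0.3045
  t36: +0.5517
  t37: +1.0785
  t38: -0.4252
  t39: -0.2361
  t40: +0.4528
  t41: -0.0347
  t42: +0.7741
  t43: -0.0201
  t44: +0.4301
  t45: +2.1614
  t46: -0.2679
  t47: +1.2914
  t48: +0.3055
  t49: -0.4912
  t50: -0.4772
Σ = +25.3354 → |volume| = 25.34

Directed edges: 150 total; 4 unmatched, e.g. (4.65,-1.31,1.63)→(4.78,-0.11,2) → open.


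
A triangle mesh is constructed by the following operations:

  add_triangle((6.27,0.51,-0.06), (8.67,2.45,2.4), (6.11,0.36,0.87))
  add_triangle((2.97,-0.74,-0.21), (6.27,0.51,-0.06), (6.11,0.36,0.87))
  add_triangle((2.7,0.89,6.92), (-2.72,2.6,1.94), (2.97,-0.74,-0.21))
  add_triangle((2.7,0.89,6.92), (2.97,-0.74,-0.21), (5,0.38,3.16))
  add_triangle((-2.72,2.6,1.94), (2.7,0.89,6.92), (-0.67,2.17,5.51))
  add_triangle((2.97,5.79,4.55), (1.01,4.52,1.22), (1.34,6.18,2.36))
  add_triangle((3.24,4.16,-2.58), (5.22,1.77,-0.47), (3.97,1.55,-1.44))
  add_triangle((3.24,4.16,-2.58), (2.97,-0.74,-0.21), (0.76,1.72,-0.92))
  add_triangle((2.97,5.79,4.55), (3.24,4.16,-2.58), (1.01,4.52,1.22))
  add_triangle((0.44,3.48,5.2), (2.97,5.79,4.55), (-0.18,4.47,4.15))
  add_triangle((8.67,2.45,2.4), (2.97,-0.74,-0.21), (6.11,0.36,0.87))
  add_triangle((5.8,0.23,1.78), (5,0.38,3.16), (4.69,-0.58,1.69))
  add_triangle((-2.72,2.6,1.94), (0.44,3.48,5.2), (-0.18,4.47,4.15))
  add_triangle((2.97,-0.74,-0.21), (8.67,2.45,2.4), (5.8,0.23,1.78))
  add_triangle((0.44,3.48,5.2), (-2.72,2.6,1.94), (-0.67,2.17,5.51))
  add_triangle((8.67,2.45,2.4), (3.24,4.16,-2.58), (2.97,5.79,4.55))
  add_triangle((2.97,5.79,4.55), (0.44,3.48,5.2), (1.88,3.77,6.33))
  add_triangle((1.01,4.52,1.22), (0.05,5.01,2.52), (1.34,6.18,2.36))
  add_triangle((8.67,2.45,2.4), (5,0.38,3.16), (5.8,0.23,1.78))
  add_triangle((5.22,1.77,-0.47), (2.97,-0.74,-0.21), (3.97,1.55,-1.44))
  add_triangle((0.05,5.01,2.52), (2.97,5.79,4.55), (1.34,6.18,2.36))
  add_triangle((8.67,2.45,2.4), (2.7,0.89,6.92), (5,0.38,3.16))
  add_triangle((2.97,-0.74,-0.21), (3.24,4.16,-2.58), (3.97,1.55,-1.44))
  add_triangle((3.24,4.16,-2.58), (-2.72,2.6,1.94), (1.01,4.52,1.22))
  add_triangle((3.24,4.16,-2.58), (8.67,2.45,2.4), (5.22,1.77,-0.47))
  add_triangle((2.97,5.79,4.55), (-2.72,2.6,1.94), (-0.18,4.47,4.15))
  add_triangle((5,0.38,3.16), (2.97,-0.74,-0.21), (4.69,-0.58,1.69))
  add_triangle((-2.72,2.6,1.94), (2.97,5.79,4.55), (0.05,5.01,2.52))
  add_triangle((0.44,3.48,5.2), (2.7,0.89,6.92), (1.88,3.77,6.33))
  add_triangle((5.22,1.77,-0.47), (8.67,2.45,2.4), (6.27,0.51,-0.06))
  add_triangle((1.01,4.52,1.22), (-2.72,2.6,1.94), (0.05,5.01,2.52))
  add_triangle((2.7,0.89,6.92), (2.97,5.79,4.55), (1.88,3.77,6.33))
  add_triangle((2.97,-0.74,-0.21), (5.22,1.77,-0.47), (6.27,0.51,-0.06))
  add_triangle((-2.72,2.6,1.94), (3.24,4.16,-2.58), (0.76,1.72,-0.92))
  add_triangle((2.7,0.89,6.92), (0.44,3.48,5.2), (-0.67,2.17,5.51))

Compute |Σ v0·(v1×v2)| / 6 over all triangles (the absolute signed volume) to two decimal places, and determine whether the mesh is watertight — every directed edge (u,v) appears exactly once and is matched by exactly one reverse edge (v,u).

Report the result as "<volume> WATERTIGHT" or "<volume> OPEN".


142.08 OPEN

Per-triangle v0·(v1×v2)/6:
  t1: +2.0483
  t2: +0.9784
  t3: -5.4144
  t4: +3.0047
  t5: -1.7843
  t6: +0.9659
  t7: +2.4774
  t8: -0.0920
  t9: +9.8751
  t10: +5.0558
  t11: -0.1638
  t12: +1.2476
  t13: +3.6318
  t14: +2.4996
  t15: +5.0749
  t16: +42.3499
  t17: +4.2428
  t18: +0.5215
  t19: +3.3553
  t20: +1.6352
  t21: +3.5682
  t22: +9.5390
  t23: +0.1043
  t24: +7.0528
  t25: +7.4961
  t26: +2.7392
  t27: -0.6033
  t28: +5.2923
  t29: +3.5045
  t30: +4.2568
  t31: +1.9062
  t32: +7.6134
  t33: +0.6862
  t34: +0.9449
  t35: +6.4648
Σ = +142.0752 → |volume| = 142.08

Directed edges: 105 total; 9 unmatched, e.g. (-2.72,2.6,1.94)→(2.97,-0.74,-0.21) → open.


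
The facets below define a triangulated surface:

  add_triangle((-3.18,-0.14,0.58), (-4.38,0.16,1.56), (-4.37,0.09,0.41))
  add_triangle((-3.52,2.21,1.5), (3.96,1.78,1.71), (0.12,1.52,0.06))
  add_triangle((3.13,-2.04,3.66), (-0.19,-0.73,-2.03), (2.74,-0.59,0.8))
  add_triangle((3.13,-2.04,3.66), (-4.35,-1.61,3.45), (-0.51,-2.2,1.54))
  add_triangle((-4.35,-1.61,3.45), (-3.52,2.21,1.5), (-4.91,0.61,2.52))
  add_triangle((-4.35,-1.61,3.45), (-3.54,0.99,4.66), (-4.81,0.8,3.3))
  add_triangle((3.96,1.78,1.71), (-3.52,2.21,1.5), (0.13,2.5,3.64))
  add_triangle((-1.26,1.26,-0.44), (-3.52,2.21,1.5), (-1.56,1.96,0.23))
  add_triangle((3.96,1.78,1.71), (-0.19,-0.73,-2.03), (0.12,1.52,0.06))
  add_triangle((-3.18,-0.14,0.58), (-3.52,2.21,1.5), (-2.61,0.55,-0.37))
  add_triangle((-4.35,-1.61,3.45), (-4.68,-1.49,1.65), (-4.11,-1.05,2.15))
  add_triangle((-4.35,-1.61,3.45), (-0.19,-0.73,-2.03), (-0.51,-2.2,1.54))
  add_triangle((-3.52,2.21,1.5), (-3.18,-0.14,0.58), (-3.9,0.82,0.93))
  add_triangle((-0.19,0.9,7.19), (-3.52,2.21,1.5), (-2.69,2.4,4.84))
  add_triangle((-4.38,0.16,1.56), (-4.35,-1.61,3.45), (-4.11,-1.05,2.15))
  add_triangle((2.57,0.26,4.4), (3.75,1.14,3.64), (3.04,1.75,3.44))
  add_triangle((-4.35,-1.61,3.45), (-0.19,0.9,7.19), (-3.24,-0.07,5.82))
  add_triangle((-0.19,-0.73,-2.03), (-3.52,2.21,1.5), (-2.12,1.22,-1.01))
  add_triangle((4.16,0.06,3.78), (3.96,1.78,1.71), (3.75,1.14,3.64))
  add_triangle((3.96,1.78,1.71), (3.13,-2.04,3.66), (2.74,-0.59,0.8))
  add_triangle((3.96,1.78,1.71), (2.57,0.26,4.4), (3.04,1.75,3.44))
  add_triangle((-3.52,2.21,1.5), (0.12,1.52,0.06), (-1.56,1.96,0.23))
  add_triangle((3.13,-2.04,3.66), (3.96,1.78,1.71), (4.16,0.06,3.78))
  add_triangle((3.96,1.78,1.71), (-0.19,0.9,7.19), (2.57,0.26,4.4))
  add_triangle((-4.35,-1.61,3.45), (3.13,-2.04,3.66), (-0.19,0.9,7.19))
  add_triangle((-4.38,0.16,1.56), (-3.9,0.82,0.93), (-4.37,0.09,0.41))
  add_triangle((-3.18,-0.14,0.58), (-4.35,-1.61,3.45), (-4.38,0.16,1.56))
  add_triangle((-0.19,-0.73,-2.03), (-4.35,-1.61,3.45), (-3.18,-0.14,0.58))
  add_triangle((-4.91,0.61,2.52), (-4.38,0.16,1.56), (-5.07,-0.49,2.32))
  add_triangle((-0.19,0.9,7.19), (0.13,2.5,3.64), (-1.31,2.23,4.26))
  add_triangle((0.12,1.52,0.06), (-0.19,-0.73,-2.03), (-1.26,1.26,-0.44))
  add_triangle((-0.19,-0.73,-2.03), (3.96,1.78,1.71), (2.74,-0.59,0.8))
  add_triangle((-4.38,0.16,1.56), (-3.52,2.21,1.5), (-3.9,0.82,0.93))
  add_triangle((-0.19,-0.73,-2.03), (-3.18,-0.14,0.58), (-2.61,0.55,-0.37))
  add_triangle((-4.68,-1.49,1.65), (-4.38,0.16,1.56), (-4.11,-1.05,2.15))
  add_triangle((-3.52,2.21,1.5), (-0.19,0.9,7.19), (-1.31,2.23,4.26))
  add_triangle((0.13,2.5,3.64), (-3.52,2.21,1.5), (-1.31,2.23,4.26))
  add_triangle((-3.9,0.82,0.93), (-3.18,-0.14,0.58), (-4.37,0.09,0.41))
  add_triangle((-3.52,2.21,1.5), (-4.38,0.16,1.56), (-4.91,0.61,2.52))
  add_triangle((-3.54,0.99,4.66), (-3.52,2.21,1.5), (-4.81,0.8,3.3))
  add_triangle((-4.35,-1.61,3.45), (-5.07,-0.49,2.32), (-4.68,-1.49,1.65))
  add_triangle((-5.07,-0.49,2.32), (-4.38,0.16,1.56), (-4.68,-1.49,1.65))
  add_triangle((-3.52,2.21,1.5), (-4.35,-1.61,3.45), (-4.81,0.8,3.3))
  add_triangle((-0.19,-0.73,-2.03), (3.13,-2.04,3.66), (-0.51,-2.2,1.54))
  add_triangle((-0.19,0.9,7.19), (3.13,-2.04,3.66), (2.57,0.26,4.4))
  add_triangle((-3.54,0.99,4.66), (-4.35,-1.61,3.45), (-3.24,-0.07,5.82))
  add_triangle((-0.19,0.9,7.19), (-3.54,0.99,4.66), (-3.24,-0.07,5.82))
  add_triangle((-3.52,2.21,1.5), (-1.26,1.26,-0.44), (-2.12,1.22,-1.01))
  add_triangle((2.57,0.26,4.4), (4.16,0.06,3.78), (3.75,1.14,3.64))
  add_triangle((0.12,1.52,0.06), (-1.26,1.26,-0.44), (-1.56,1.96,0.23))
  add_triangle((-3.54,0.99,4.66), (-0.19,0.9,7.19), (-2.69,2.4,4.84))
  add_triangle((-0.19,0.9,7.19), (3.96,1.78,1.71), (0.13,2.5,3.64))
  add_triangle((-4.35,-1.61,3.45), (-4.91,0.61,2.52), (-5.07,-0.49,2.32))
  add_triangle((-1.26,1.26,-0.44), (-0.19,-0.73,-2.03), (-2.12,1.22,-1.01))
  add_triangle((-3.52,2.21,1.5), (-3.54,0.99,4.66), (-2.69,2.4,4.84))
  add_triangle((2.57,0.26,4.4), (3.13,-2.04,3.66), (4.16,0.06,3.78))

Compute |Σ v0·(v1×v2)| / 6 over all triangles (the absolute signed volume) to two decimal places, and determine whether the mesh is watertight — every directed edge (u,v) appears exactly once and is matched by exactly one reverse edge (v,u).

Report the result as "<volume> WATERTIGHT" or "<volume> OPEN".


136.09 OPEN

Per-triangle v0·(v1×v2)/6:
  t1: +0.1863
  t2: +2.9017
  t3: +2.1985
  t4: +6.3234
  t5: +1.2265
  t6: +4.3238
  t7: +4.1034
  t8: +0.4424
  t9: +1.8814
  t10: +1.3628
  t11: -0.5095
  t12: +3.7229
  t13: -0.1769
  t14: -1.2740
  t15: -0.7791
  t16: +1.1428
  t17: +3.4762
  t18: +0.8159
  t19: +1.6995
  t20: +3.6470
  t21: -2.0897
  t22: +0.4709
  t23: +1.7552
  t24: +6.4364
  t25: +20.6444
  t26: +0.5904
  t27: +1.0690
  t28: +2.5683
  t29: +0.5418
  t30: +3.3934
  t31: +0.6728
  t32: +2.1789
  t33: +0.8193
  t34: +1.0512
  t35: -0.8467
  t36: +4.1748
  t37: +2.5550
  t38: -0.2362
  t39: +1.0944
  t40: +3.2002
  t41: +1.7738
  t42: +0.6318
  t43: +1.1053
  t44: +3.3398
  t45: +6.9173
  t46: +3.9040
  t47: +4.7736
  t48: +0.5900
  t49: +1.5186
  t50: +0.2653
  t51: +6.0976
  t52: +9.3876
  t53: +1.6121
  t54: +0.3190
  t55: +3.9857
  t56: +3.1111
Σ = +136.0915 → |volume| = 136.09

Directed edges: 168 total; 6 unmatched, e.g. (-3.52,2.21,1.5)→(-2.61,0.55,-0.37) → open.


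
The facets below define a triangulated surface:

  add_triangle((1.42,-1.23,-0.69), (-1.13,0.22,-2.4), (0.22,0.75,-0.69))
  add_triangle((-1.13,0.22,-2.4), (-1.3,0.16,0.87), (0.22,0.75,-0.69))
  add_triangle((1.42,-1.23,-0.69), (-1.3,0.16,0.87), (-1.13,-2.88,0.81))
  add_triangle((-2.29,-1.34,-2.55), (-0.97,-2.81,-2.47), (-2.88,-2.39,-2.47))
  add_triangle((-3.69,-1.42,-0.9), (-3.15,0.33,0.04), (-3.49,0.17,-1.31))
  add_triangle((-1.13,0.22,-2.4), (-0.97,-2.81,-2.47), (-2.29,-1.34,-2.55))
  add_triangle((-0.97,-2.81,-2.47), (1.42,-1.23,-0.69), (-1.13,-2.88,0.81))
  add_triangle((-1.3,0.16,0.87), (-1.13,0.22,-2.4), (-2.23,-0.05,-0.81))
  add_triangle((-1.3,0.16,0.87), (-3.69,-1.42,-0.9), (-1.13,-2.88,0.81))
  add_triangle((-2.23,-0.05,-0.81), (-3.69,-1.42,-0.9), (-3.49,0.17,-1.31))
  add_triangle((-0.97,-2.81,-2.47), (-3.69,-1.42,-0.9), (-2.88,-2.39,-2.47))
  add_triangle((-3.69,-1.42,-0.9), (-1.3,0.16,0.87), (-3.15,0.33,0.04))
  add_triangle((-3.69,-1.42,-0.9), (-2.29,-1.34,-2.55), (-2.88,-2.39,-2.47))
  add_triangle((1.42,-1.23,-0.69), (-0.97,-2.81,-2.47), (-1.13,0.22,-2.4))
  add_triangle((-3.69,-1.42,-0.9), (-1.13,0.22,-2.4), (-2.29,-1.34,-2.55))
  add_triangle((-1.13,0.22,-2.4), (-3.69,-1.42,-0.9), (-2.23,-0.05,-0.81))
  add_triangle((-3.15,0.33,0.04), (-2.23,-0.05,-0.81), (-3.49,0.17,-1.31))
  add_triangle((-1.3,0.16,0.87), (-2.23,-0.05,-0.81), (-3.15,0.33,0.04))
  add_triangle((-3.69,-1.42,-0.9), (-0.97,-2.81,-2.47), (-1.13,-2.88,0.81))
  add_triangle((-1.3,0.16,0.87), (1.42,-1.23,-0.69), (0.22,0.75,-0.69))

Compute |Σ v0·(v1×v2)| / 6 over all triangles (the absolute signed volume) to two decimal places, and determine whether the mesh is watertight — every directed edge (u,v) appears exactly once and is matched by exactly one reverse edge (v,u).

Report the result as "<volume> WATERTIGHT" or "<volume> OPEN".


Per-triangle v0·(v1×v2)/6:
  t1: +0.7612
  t2: +0.5219
  t3: +0.1580
  t4: +1.0046
  t5: +1.1873
  t6: +1.4446
  t7: +2.9116
  t8: +0.2623
  t9: +2.2259
  t10: +0.0196
  t11: +0.8883
  t12: +0.7977
  t13: +1.0711
  t14: +2.0194
  t15: +1.4014
  t16: +0.9487
  t17: -0.1156
  t18: -0.1166
  t19: +4.9854
  t20: -0.0803
Σ = +22.2964 → |volume| = 22.30

Directed edges: 60 total, each appears once with its reverse present → watertight.

22.30 WATERTIGHT


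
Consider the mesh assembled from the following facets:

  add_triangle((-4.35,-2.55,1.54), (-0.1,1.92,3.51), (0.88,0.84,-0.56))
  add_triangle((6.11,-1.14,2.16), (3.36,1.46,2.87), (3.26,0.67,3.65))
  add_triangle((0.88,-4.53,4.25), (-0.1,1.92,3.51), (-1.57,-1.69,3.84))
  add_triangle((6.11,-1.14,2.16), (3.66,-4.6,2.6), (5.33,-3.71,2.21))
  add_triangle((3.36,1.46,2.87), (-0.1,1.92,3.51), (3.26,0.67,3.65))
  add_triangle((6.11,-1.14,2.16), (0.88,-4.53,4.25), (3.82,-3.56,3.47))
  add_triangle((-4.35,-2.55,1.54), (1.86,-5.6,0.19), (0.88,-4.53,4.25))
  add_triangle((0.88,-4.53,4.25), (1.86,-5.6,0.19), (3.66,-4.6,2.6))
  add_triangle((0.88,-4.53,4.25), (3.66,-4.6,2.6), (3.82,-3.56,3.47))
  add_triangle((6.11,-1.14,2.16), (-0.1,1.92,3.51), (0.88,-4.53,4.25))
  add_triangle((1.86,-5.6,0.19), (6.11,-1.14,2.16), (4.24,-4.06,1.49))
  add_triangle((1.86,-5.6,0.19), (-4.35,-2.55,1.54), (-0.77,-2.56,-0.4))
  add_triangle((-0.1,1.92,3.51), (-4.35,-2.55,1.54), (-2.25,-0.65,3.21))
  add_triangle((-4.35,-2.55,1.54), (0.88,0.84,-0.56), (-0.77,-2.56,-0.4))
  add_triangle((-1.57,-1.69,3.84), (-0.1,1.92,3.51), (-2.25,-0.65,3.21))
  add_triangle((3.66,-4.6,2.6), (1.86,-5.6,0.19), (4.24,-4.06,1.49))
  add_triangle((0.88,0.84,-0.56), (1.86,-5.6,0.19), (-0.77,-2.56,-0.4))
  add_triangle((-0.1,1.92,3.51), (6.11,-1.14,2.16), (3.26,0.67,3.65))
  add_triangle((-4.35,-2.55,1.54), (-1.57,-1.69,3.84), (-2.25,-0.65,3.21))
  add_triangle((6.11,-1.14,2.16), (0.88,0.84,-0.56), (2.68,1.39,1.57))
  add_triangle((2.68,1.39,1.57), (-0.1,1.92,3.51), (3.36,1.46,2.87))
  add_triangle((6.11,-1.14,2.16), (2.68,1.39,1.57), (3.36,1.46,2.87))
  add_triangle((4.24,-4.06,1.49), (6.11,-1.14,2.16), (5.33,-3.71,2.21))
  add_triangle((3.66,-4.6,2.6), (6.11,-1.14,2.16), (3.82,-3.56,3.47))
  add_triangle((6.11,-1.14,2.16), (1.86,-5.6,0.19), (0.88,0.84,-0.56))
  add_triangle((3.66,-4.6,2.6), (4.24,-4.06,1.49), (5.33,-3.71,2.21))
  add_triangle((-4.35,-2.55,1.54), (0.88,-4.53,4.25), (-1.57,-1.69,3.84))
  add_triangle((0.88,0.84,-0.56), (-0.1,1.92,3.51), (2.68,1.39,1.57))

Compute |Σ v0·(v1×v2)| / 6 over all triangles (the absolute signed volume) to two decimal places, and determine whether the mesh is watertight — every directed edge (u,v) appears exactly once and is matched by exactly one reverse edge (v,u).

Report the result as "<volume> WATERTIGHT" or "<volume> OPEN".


Per-triangle v0·(v1×v2)/6:
  t1: +1.1729
  t2: +3.1180
  t3: +8.0769
  t4: +2.3125
  t5: +2.4547
  t6: +1.9975
  t7: +19.0218
  t8: +9.5764
  t9: +4.3240
  t10: +23.3886
  t11: +1.5087
  t12: +4.5596
  t13: +1.7769
  t14: +0.5379
  t15: +2.7308
  t16: +3.9045
  t17: +1.3304
  t18: -0.2208
  t19: +2.9395
  t20: +2.3132
  t21: +1.2447
  t22: +1.9146
  t23: +1.1090
  t24: +4.6677
  t25: +5.1378
  t26: +1.5548
  t27: +9.4690
  t28: +1.5587
Σ = +123.4804 → |volume| = 123.48

Directed edges: 84 total, each appears once with its reverse present → watertight.

123.48 WATERTIGHT


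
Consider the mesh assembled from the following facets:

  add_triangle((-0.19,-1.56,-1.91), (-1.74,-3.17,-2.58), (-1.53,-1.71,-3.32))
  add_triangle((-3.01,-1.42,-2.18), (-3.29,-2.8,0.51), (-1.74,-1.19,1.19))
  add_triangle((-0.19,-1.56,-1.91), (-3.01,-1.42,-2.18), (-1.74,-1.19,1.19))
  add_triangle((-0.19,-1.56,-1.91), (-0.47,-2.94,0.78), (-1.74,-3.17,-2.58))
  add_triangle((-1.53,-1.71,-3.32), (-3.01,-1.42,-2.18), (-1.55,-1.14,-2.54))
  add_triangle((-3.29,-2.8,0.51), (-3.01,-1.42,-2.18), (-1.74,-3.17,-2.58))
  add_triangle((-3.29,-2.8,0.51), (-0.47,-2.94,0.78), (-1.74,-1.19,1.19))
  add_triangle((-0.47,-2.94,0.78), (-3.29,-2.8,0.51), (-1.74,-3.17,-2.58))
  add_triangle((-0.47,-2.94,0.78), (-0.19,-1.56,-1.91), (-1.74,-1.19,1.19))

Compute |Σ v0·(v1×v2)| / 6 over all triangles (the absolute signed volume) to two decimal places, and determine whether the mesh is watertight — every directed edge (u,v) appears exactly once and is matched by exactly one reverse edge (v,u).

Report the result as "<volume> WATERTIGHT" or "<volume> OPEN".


10.01 OPEN

Per-triangle v0·(v1×v2)/6:
  t1: +0.8789
  t2: +0.9982
  t3: -2.1356
  t4: +1.5038
  t5: +0.2491
  t6: +4.2353
  t7: +1.3945
  t8: +4.6240
  t9: -1.7393
Σ = +10.0090 → |volume| = 10.01

Directed edges: 27 total; 7 unmatched, e.g. (-1.74,-3.17,-2.58)→(-1.53,-1.71,-3.32) → open.


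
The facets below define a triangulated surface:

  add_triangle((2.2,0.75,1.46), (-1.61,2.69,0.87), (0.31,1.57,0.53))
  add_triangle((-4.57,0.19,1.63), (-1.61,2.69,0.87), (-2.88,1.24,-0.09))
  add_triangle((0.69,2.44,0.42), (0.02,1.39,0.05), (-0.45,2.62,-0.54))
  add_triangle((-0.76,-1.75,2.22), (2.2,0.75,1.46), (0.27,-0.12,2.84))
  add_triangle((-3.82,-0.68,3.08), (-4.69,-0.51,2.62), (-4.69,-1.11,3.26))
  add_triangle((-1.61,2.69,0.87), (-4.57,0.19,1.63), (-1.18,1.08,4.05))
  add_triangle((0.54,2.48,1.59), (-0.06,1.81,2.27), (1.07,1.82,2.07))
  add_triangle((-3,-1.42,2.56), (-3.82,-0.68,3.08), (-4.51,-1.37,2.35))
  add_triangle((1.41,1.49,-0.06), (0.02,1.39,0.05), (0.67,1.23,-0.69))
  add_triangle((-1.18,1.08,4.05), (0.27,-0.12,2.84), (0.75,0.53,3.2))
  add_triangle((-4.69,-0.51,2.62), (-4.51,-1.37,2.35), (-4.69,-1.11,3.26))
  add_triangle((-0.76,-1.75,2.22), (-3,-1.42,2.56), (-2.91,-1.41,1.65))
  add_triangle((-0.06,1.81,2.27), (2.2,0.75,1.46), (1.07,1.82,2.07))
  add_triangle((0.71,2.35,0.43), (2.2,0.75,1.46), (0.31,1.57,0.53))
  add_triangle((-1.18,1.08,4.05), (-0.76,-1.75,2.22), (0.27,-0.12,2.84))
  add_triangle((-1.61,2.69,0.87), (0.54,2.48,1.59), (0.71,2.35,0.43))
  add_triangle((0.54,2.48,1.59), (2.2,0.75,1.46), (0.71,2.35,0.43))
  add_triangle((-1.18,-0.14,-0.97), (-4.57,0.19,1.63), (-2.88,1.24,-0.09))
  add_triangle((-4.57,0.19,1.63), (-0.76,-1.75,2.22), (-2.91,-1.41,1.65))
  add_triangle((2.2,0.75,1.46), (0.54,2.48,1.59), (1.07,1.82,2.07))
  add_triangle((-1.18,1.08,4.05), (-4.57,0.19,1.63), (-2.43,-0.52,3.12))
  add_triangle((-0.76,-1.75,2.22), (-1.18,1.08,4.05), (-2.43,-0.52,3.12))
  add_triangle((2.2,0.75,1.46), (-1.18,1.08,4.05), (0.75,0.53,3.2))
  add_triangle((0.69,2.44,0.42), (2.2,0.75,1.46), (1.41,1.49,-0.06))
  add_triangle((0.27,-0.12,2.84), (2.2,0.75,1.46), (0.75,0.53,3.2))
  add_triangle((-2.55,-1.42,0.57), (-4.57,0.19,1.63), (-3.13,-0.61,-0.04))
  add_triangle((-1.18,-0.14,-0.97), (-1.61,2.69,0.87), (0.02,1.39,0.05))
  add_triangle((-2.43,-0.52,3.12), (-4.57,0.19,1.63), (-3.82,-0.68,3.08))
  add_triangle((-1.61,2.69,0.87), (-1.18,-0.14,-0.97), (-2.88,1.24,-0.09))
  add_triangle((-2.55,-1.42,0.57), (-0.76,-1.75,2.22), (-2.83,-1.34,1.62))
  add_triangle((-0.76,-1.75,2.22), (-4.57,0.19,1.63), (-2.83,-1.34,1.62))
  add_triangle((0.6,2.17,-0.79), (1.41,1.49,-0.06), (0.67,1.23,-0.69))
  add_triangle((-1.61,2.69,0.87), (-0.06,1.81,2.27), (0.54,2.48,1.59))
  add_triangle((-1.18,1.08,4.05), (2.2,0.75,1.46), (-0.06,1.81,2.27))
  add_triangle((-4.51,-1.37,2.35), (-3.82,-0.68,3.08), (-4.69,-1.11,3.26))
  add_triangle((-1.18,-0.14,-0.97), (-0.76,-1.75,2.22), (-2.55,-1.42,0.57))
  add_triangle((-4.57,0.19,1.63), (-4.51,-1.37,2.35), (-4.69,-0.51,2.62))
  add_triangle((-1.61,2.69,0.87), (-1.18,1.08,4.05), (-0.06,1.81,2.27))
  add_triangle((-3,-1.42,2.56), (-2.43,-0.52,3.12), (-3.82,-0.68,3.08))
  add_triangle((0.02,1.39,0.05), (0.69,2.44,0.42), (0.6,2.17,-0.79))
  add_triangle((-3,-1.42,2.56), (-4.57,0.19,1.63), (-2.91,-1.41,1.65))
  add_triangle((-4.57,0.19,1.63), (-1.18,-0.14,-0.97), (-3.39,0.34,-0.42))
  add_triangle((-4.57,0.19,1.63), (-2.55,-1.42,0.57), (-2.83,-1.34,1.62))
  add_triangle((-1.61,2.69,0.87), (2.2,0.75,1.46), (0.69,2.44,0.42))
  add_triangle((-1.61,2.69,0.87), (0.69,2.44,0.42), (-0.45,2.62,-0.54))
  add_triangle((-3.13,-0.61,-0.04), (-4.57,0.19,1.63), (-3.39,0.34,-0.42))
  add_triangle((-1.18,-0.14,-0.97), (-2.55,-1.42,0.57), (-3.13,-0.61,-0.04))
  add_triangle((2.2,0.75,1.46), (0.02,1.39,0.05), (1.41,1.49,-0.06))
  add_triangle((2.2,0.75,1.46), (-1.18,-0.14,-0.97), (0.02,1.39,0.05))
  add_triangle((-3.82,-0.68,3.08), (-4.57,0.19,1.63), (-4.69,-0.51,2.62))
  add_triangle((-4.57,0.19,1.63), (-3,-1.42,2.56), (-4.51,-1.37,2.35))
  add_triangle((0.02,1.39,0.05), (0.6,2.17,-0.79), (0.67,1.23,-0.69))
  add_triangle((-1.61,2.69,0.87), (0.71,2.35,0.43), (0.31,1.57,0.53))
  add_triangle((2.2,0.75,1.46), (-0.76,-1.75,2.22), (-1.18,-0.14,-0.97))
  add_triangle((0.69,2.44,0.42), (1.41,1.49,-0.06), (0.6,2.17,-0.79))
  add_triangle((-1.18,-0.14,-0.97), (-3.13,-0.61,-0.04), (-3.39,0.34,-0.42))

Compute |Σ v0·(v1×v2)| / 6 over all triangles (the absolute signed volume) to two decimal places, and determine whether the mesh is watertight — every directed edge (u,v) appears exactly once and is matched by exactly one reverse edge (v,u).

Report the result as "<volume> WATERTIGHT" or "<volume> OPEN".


43.30 OPEN

Per-triangle v0·(v1×v2)/6:
  t1: -0.6557
  t2: +2.4845
  t3: -0.0587
  t4: +1.2428
  t5: +0.3113
  t6: +7.0184
  t7: +0.4785
  t8: +0.7765
  t9: -0.2190
  t10: +0.7568
  t11: +0.5195
  t12: +0.6048
  t13: +0.3198
  t14: -0.2727
  t15: +1.8019
  t16: +1.0472
  t17: +0.9866
  t18: +1.3477
  t19: -1.4421
  t20: +0.4876
  t21: +3.4860
  t22: +2.3011
  t23: +0.9826
  t24: +0.7909
  t25: +0.4777
  t26: +1.1527
  t27: +0.5796
  t28: +0.6272
  t29: +0.6081
  t30: +0.7623
  t31: +1.3352
  t32: +0.1450
  t33: +1.1674
  t34: +1.9884
  t35: -0.0370
  t36: +0.2452
  t37: +0.7256
  t38: +2.1008
  t39: +0.6469
  t40: +0.1755
  t41: +1.0173
  t42: -0.4455
  t43: +1.0867
  t44: +1.6121
  t45: +1.1525
  t46: +1.0937
  t47: +0.4315
  t48: -0.5186
  t49: +0.0983
  t50: +0.3171
  t51: -0.8953
  t52: -0.0344
  t53: -0.2060
  t54: -0.1598
  t55: +0.4696
  t56: +0.4808
Σ = +43.2968 → |volume| = 43.30

Directed edges: 168 total; 6 unmatched, e.g. (0.02,1.39,0.05)→(-0.45,2.62,-0.54) → open.


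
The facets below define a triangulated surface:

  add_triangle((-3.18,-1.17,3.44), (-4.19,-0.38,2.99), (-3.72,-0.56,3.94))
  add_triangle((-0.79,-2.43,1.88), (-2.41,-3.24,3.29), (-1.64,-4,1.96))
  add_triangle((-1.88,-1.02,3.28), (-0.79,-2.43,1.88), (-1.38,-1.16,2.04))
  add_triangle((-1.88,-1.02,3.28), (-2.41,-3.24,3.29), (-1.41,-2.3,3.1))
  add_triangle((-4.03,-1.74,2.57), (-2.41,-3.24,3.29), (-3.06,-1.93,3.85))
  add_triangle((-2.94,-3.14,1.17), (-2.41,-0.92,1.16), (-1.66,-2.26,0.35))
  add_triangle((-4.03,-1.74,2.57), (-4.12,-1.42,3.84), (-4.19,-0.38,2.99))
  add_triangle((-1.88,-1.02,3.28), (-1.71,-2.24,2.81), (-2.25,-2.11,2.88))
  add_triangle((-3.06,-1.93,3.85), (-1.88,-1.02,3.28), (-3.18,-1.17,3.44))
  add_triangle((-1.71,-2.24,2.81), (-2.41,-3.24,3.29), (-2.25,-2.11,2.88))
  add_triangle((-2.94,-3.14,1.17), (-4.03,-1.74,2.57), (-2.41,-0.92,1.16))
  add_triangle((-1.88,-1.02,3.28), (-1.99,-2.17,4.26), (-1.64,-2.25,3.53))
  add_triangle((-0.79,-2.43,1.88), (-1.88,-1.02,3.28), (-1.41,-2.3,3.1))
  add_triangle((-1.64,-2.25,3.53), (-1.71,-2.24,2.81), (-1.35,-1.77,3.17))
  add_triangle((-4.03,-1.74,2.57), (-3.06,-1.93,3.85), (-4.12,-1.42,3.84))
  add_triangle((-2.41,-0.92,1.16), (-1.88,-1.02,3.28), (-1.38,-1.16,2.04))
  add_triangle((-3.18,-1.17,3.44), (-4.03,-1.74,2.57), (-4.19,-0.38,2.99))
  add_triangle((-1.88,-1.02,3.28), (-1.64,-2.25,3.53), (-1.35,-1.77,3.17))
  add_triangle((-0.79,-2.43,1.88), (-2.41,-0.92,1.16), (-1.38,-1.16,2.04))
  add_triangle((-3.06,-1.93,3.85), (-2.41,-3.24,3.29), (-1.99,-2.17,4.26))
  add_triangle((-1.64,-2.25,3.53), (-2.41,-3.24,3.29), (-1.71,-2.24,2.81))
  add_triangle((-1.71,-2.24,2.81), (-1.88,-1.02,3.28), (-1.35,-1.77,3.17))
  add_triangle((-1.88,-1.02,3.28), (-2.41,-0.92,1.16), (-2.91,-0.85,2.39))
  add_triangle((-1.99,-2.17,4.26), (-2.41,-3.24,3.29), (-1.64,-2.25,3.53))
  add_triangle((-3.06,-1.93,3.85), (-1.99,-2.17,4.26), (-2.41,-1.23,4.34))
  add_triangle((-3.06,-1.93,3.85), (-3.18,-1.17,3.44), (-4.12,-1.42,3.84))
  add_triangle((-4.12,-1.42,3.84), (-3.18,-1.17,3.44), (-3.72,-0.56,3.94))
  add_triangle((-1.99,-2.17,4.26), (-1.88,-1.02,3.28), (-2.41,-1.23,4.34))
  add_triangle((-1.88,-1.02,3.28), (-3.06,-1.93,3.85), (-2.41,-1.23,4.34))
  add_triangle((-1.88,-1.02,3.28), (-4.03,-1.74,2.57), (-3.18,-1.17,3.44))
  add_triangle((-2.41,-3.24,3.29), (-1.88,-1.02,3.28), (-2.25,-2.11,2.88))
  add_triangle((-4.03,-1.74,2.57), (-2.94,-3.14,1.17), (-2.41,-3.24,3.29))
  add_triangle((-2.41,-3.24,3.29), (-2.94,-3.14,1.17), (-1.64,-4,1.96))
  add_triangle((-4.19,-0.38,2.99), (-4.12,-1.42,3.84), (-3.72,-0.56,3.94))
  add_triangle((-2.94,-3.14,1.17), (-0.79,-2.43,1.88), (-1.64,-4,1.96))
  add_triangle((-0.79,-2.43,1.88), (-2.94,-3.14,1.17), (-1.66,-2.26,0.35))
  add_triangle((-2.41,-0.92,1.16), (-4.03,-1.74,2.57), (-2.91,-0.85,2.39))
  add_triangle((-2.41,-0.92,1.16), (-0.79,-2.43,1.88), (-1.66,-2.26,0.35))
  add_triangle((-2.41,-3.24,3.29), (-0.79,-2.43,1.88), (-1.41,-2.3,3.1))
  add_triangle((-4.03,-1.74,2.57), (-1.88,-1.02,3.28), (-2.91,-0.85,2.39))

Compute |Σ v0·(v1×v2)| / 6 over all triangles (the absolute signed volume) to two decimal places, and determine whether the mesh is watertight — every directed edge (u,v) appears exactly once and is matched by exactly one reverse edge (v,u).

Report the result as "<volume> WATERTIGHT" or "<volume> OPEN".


Per-triangle v0·(v1×v2)/6:
  t1: -0.6093
  t2: +0.7312
  t3: -0.2952
  t4: +0.8275
  t5: +2.0879
  t6: +0.2038
  t7: +1.0873
  t8: -0.3816
  t9: +0.4372
  t10: -0.1793
  t11: +0.5306
  t12: -0.1074
  t13: -0.1600
  t14: -0.0272
  t15: +0.9535
  t16: -0.4370
  t17: -1.3120
  t18: +0.1298
  t19: -0.7947
  t20: +1.4203
  t21: -0.0392
  t22: -0.3913
  t23: -0.3690
  t24: +0.2901
  t25: +0.8700
  t26: +0.2355
  t27: +0.2601
  t28: -0.0654
  t29: -0.0247
  t30: -0.4813
  t31: +0.3782
  t32: +3.2440
  t33: +2.1414
  t34: +0.7993
  t35: -0.7087
  t36: +0.6151
  t37: +0.1461
  t38: -1.3635
  t39: +0.5155
  t40: +0.6428
Σ = +10.8000 → |volume| = 10.80

Directed edges: 120 total, each appears once with its reverse present → watertight.

10.80 WATERTIGHT


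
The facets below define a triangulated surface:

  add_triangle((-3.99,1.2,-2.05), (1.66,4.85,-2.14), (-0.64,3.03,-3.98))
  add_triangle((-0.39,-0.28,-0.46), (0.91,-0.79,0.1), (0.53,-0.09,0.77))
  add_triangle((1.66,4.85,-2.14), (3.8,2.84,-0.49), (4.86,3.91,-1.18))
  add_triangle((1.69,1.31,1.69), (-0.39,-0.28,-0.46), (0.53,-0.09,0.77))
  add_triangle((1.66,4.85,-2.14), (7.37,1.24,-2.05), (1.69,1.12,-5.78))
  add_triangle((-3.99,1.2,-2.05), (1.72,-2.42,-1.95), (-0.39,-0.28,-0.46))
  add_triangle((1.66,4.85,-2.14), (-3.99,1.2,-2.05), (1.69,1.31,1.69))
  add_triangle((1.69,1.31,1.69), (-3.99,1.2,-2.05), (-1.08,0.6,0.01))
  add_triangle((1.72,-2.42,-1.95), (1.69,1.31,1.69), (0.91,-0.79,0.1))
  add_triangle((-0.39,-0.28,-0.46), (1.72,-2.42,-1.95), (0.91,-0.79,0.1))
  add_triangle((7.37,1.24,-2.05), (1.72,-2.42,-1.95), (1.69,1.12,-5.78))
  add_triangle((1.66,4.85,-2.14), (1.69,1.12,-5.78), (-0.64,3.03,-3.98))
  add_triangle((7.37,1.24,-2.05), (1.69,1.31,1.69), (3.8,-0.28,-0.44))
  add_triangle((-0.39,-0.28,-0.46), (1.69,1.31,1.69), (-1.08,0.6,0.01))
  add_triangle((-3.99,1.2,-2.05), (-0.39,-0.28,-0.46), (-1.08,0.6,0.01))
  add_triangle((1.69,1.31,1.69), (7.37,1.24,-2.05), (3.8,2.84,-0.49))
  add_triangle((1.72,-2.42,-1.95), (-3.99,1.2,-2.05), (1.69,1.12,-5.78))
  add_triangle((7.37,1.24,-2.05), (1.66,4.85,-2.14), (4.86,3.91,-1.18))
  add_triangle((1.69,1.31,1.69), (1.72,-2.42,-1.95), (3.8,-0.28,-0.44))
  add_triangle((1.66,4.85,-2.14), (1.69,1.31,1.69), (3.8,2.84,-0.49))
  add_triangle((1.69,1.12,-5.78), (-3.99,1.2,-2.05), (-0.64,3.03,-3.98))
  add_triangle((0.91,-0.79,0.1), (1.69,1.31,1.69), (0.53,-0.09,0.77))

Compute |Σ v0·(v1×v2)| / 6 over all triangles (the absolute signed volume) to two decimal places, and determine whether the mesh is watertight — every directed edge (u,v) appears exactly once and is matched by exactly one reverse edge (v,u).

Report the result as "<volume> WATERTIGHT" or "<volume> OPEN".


Per-triangle v0·(v1×v2)/6:
  t1: +7.3407
  t2: +0.0434
  t3: +0.9260
  t4: -0.0084
  t5: +28.0891
  t6: +0.4202
  t7: +6.5419
  t8: +0.5327
  t9: +0.6895
  t10: +0.1420
  t11: +19.1821
  t12: +9.9573
  t13: +3.2166
  t14: -0.0352
  t15: +0.1017
  t16: +5.1247
  t17: +11.4804
  t18: +7.3394
  t19: +1.1481
  t20: +4.4186
  t21: +8.5915
  t22: +0.2154
Σ = +115.4576 → |volume| = 115.46

Directed edges: 66 total; 6 unmatched, e.g. (3.8,2.84,-0.49)→(4.86,3.91,-1.18) → open.

115.46 OPEN
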